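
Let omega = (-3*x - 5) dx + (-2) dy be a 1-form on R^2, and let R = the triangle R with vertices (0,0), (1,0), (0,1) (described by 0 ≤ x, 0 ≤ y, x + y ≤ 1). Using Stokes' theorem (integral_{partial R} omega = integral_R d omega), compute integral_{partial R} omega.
integral_(partial R) omega = 0

Stokes: integral_partial_R omega = integral_R d omega with d omega = (∂Q/∂x - ∂P/∂y) dx ∧ dy.
  ∂Q/∂x = 0
  ∂P/∂y = 0
  integrand = ∂Q/∂x - ∂P/∂y = 0.
Integrating over R: integral_0^1 integral_0^{1-x} (0) dy dx = 0.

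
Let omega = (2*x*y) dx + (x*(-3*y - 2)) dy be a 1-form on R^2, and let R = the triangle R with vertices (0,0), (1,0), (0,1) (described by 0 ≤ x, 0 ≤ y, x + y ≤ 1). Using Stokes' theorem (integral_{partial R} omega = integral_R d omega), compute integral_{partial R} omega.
integral_(partial R) omega = -11/6

Stokes: integral_partial_R omega = integral_R d omega with d omega = (∂Q/∂x - ∂P/∂y) dx ∧ dy.
  ∂Q/∂x = -3*y - 2
  ∂P/∂y = 2*x
  integrand = ∂Q/∂x - ∂P/∂y = -2*x - 3*y - 2.
Integrating over R: integral_0^1 integral_0^{1-x} (-2*x - 3*y - 2) dy dx = -11/6.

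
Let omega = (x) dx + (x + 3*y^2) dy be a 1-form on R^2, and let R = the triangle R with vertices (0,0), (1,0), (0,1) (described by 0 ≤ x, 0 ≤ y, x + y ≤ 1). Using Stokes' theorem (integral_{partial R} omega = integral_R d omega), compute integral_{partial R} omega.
integral_(partial R) omega = 1/2

Stokes: integral_partial_R omega = integral_R d omega with d omega = (∂Q/∂x - ∂P/∂y) dx ∧ dy.
  ∂Q/∂x = 1
  ∂P/∂y = 0
  integrand = ∂Q/∂x - ∂P/∂y = 1.
Integrating over R: integral_0^1 integral_0^{1-x} (1) dy dx = 1/2.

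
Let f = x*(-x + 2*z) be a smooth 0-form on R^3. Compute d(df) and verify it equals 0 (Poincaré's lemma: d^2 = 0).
d(df) = 0

Step 1: df = sum_i (∂f/∂x_i) dx_i = (-2*x + 2*z) dx + (0) dy + (2*x) dz.
Step 2: Apply d again. Using the 1-form formula, the coefficient of dx ∧ dy in d(df) is ∂^2 f/∂x ∂y - ∂^2 f/∂y ∂x = (0) - (0) = 0 (equality of mixed partials for smooth f).
Similarly for dx ∧ dz and dy ∧ dz — all coefficients vanish. So d(df) = 0.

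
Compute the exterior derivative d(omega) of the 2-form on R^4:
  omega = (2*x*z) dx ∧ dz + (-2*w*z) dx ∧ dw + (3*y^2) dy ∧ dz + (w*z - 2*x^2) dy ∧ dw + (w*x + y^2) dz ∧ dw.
d(omega) = (3*w) dx ∧ dz ∧ dw + (-4*x) dx ∧ dy ∧ dw + (-w + 2*y) dy ∧ dz ∧ dw

For a 2-form omega = sum_{i<j} g_{ij} dx_i ∧ dx_j, the exterior derivative is
  d(omega) = sum_{i<j} d(g_{ij}) ∧ dx_i ∧ dx_j = sum_{i<j, k} (∂g_{ij}/∂x_k) dx_k ∧ dx_i ∧ dx_j.
Expand each term, using dx_k ∧ dx_i ∧ dx_j = sgn(permutation) dx_{(a)} ∧ dx_{(b)} ∧ dx_{(c)} with (a < b < c) sorted:
  d(-2*w*z) includes (∂/∂z)(-2*w*z) dz = (-2*w) dz, which multiplied by dx ∧ dw gives (2*w) dx ∧ dz ∧ dw
  d(w*z - 2*x^2) includes (∂/∂x)(w*z - 2*x^2) dx = (-4*x) dx, which multiplied by dy ∧ dw gives (-4*x) dx ∧ dy ∧ dw
  d(w*z - 2*x^2) includes (∂/∂z)(w*z - 2*x^2) dz = (w) dz, which multiplied by dy ∧ dw gives (-w) dy ∧ dz ∧ dw
  d(w*x + y^2) includes (∂/∂x)(w*x + y^2) dx = (w) dx, which multiplied by dz ∧ dw gives (w) dx ∧ dz ∧ dw
  d(w*x + y^2) includes (∂/∂y)(w*x + y^2) dy = (2*y) dy, which multiplied by dz ∧ dw gives (2*y) dy ∧ dz ∧ dw
Collecting like 3-forms: d(omega) = (3*w) dx ∧ dz ∧ dw + (-4*x) dx ∧ dy ∧ dw + (-w + 2*y) dy ∧ dz ∧ dw.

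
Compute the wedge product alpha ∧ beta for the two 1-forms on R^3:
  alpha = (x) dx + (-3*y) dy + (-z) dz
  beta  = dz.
alpha ∧ beta = (x) dx ∧ dz + (-3*y) dy ∧ dz

Distribute the wedge, using dx_i ∧ dx_j = -dx_j ∧ dx_i and dx_i ∧ dx_i = 0. For each pair (i, j) with i < j, the coefficient of dx_i ∧ dx_j in alpha ∧ beta is (alpha_i * beta_j - alpha_j * beta_i). Collecting: alpha ∧ beta = (x) dx ∧ dz + (-3*y) dy ∧ dz.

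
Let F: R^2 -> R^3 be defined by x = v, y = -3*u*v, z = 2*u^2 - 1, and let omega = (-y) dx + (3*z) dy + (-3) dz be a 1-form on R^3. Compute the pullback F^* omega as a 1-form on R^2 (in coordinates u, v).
F^* omega = (-18*u^2*v - 12*u + 9*v) du + (3*u*(-6*u^2 + v + 3)) dv

Using F^*(f dg) = (f ∘ F) d(g ∘ F), substitute each coordinate x_i by F_i(u, v) in f_i, and replace dx_i by d F_i = (∂F_i/∂u) du + (∂F_i/∂v) dv.
  For the x component: f_1(F) = 3*u*v; d F_1 = (0) du + (1) dv
  For the y component: f_2(F) = 6*u^2 - 3; d F_2 = (-3*v) du + (-3*u) dv
  For the z component: f_3(F) = -3; d F_3 = (4*u) du + (0) dv
Combining and collecting du, dv coefficients:
  coeff of du: -18*u^2*v - 12*u + 9*v
  coeff of dv: 3*u*(-6*u^2 + v + 3)
F^* omega = (-18*u^2*v - 12*u + 9*v) du + (3*u*(-6*u^2 + v + 3)) dv.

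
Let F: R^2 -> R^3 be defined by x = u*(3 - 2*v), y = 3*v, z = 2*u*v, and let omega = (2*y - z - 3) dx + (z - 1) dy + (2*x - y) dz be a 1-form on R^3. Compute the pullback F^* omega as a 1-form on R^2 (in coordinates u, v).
F^* omega = (-4*u*v^2 + 6*u*v - 18*v^2 + 24*v - 9) du + (-4*u^2*v + 12*u^2 - 12*u*v + 6*u - 3) dv

Using F^*(f dg) = (f ∘ F) d(g ∘ F), substitute each coordinate x_i by F_i(u, v) in f_i, and replace dx_i by d F_i = (∂F_i/∂u) du + (∂F_i/∂v) dv.
  For the x component: f_1(F) = -2*u*v + 6*v - 3; d F_1 = (3 - 2*v) du + (-2*u) dv
  For the y component: f_2(F) = 2*u*v - 1; d F_2 = (0) du + (3) dv
  For the z component: f_3(F) = -4*u*v + 6*u - 3*v; d F_3 = (2*v) du + (2*u) dv
Combining and collecting du, dv coefficients:
  coeff of du: -4*u*v^2 + 6*u*v - 18*v^2 + 24*v - 9
  coeff of dv: -4*u^2*v + 12*u^2 - 12*u*v + 6*u - 3
F^* omega = (-4*u*v^2 + 6*u*v - 18*v^2 + 24*v - 9) du + (-4*u^2*v + 12*u^2 - 12*u*v + 6*u - 3) dv.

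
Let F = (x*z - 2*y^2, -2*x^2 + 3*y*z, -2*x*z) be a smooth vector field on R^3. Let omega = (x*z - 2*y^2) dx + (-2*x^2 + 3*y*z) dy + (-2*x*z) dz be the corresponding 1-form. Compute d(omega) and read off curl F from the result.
d(omega) = (-3*y) dy ∧ dz + (x + 2*z) dz ∧ dx + (-4*x + 4*y) dx ∧ dy; curl F = (-3*y, x + 2*z, -4*x + 4*y)

d omega = sum_{i<j} (∂f_j/∂x_i - ∂f_i/∂x_j) dx_i ∧ dx_j. Under the identification (dy ∧ dz, dz ∧ dx, dx ∧ dy) ↔ (e_x, e_y, e_z), the coefficients are exactly the components of curl F. Compute:
  ∂R/∂y - ∂Q/∂z = (0) - (3*y) = -3*y
  ∂P/∂z - ∂R/∂x = (x) - (-2*z) = x + 2*z
  ∂Q/∂x - ∂P/∂y = (-4*x) - (-4*y) = -4*x + 4*y.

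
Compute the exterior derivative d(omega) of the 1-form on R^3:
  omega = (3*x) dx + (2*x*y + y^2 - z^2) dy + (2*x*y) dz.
d(omega) = (2*y) dx ∧ dy + (2*y) dx ∧ dz + (2*x + 2*z) dy ∧ dz

For a 1-form omega = sum_i f_i dx_i, the exterior derivative is
  d(omega) = sum_{i < j} (∂f_j/∂x_i - ∂f_i/∂x_j) dx_i ∧ dx_j.
  coefficient of dx ∧ dy: ∂f_2/∂x - ∂f_1/∂y = ∂(2*x*y + y^2 - z^2)/∂x - ∂(3*x)/∂y = 2*y
  coefficient of dx ∧ dz: ∂f_3/∂x - ∂f_1/∂z = ∂(2*x*y)/∂x - ∂(3*x)/∂z = 2*y
  coefficient of dy ∧ dz: ∂f_3/∂y - ∂f_2/∂z = ∂(2*x*y)/∂y - ∂(2*x*y + y^2 - z^2)/∂z = 2*x + 2*z
Assembling: d(omega) = (2*y) dx ∧ dy + (2*y) dx ∧ dz + (2*x + 2*z) dy ∧ dz.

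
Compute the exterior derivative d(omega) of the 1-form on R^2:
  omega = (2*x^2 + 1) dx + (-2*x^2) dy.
d(omega) = (-4*x) dx ∧ dy

For a 1-form omega = sum_i f_i dx_i, the exterior derivative is
  d(omega) = sum_{i < j} (∂f_j/∂x_i - ∂f_i/∂x_j) dx_i ∧ dx_j.
  coefficient of dx ∧ dy: ∂f_2/∂x - ∂f_1/∂y = ∂(-2*x^2)/∂x - ∂(2*x^2 + 1)/∂y = -4*x
Assembling: d(omega) = (-4*x) dx ∧ dy.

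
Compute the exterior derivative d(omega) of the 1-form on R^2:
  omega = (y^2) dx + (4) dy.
d(omega) = (-2*y) dx ∧ dy

For a 1-form omega = sum_i f_i dx_i, the exterior derivative is
  d(omega) = sum_{i < j} (∂f_j/∂x_i - ∂f_i/∂x_j) dx_i ∧ dx_j.
  coefficient of dx ∧ dy: ∂f_2/∂x - ∂f_1/∂y = ∂(4)/∂x - ∂(y^2)/∂y = -2*y
Assembling: d(omega) = (-2*y) dx ∧ dy.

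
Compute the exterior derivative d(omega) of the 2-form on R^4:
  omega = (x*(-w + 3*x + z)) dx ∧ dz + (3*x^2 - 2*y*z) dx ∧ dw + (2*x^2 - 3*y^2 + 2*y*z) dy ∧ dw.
d(omega) = (-x + 2*y) dx ∧ dz ∧ dw + (4*x + 2*z) dx ∧ dy ∧ dw + (-2*y) dy ∧ dz ∧ dw

For a 2-form omega = sum_{i<j} g_{ij} dx_i ∧ dx_j, the exterior derivative is
  d(omega) = sum_{i<j} d(g_{ij}) ∧ dx_i ∧ dx_j = sum_{i<j, k} (∂g_{ij}/∂x_k) dx_k ∧ dx_i ∧ dx_j.
Expand each term, using dx_k ∧ dx_i ∧ dx_j = sgn(permutation) dx_{(a)} ∧ dx_{(b)} ∧ dx_{(c)} with (a < b < c) sorted:
  d(x*(-w + 3*x + z)) includes (∂/∂w)(x*(-w + 3*x + z)) dw = (-x) dw, which multiplied by dx ∧ dz gives (-x) dx ∧ dz ∧ dw
  d(3*x^2 - 2*y*z) includes (∂/∂y)(3*x^2 - 2*y*z) dy = (-2*z) dy, which multiplied by dx ∧ dw gives (2*z) dx ∧ dy ∧ dw
  d(3*x^2 - 2*y*z) includes (∂/∂z)(3*x^2 - 2*y*z) dz = (-2*y) dz, which multiplied by dx ∧ dw gives (2*y) dx ∧ dz ∧ dw
  d(2*x^2 - 3*y^2 + 2*y*z) includes (∂/∂x)(2*x^2 - 3*y^2 + 2*y*z) dx = (4*x) dx, which multiplied by dy ∧ dw gives (4*x) dx ∧ dy ∧ dw
  d(2*x^2 - 3*y^2 + 2*y*z) includes (∂/∂z)(2*x^2 - 3*y^2 + 2*y*z) dz = (2*y) dz, which multiplied by dy ∧ dw gives (-2*y) dy ∧ dz ∧ dw
Collecting like 3-forms: d(omega) = (-x + 2*y) dx ∧ dz ∧ dw + (4*x + 2*z) dx ∧ dy ∧ dw + (-2*y) dy ∧ dz ∧ dw.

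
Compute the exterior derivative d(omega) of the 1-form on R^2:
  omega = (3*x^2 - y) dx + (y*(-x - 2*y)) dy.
d(omega) = (1 - y) dx ∧ dy

For a 1-form omega = sum_i f_i dx_i, the exterior derivative is
  d(omega) = sum_{i < j} (∂f_j/∂x_i - ∂f_i/∂x_j) dx_i ∧ dx_j.
  coefficient of dx ∧ dy: ∂f_2/∂x - ∂f_1/∂y = ∂(y*(-x - 2*y))/∂x - ∂(3*x^2 - y)/∂y = 1 - y
Assembling: d(omega) = (1 - y) dx ∧ dy.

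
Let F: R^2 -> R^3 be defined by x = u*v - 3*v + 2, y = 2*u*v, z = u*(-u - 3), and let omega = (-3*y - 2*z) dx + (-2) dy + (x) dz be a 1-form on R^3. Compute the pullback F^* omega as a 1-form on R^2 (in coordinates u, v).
F^* omega = (-6*u*v^2 + 9*u*v - 4*u + 5*v - 6) du + (2*u*(u^2 - 3*u*v + 9*v - 11)) dv

Using F^*(f dg) = (f ∘ F) d(g ∘ F), substitute each coordinate x_i by F_i(u, v) in f_i, and replace dx_i by d F_i = (∂F_i/∂u) du + (∂F_i/∂v) dv.
  For the x component: f_1(F) = 2*u*(u - 3*v + 3); d F_1 = (v) du + (u - 3) dv
  For the y component: f_2(F) = -2; d F_2 = (2*v) du + (2*u) dv
  For the z component: f_3(F) = u*v - 3*v + 2; d F_3 = (-2*u - 3) du + (0) dv
Combining and collecting du, dv coefficients:
  coeff of du: -6*u*v^2 + 9*u*v - 4*u + 5*v - 6
  coeff of dv: 2*u*(u^2 - 3*u*v + 9*v - 11)
F^* omega = (-6*u*v^2 + 9*u*v - 4*u + 5*v - 6) du + (2*u*(u^2 - 3*u*v + 9*v - 11)) dv.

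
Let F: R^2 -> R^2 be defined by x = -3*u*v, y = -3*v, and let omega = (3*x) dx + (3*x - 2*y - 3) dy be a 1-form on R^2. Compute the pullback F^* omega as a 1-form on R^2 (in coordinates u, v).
F^* omega = (27*u*v^2) du + (27*u^2*v + 27*u*v - 18*v + 9) dv

Using F^*(f dg) = (f ∘ F) d(g ∘ F), substitute each coordinate x_i by F_i(u, v) in f_i, and replace dx_i by d F_i = (∂F_i/∂u) du + (∂F_i/∂v) dv.
  For the x component: f_1(F) = -9*u*v; d F_1 = (-3*v) du + (-3*u) dv
  For the y component: f_2(F) = -9*u*v + 6*v - 3; d F_2 = (0) du + (-3) dv
Combining and collecting du, dv coefficients:
  coeff of du: 27*u*v^2
  coeff of dv: 27*u^2*v + 27*u*v - 18*v + 9
F^* omega = (27*u*v^2) du + (27*u^2*v + 27*u*v - 18*v + 9) dv.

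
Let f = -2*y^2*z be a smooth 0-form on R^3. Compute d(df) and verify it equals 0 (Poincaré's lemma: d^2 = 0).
d(df) = 0

Step 1: df = sum_i (∂f/∂x_i) dx_i = (0) dx + (-4*y*z) dy + (-2*y^2) dz.
Step 2: Apply d again. Using the 1-form formula, the coefficient of dx ∧ dy in d(df) is ∂^2 f/∂x ∂y - ∂^2 f/∂y ∂x = (0) - (0) = 0 (equality of mixed partials for smooth f).
Similarly for dx ∧ dz and dy ∧ dz — all coefficients vanish. So d(df) = 0.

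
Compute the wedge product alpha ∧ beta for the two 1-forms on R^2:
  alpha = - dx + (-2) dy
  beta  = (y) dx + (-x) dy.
alpha ∧ beta = (x + 2*y) dx ∧ dy

Distribute the wedge, using dx_i ∧ dx_j = -dx_j ∧ dx_i and dx_i ∧ dx_i = 0. For each pair (i, j) with i < j, the coefficient of dx_i ∧ dx_j in alpha ∧ beta is (alpha_i * beta_j - alpha_j * beta_i). Collecting: alpha ∧ beta = (x + 2*y) dx ∧ dy.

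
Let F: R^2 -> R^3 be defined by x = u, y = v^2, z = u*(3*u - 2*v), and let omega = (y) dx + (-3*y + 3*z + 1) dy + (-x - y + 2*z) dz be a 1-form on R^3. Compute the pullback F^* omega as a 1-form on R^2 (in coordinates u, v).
F^* omega = (36*u^3 - 36*u^2*v - 6*u^2 + 2*u*v^2 + 2*u*v + 2*v^3 + v^2) du + (-12*u^3 + 26*u^2*v + 2*u^2 - 10*u*v^2 - 6*v^3 + 2*v) dv

Using F^*(f dg) = (f ∘ F) d(g ∘ F), substitute each coordinate x_i by F_i(u, v) in f_i, and replace dx_i by d F_i = (∂F_i/∂u) du + (∂F_i/∂v) dv.
  For the x component: f_1(F) = v^2; d F_1 = (1) du + (0) dv
  For the y component: f_2(F) = 9*u^2 - 6*u*v - 3*v^2 + 1; d F_2 = (0) du + (2*v) dv
  For the z component: f_3(F) = 6*u^2 - 4*u*v - u - v^2; d F_3 = (6*u - 2*v) du + (-2*u) dv
Combining and collecting du, dv coefficients:
  coeff of du: 36*u^3 - 36*u^2*v - 6*u^2 + 2*u*v^2 + 2*u*v + 2*v^3 + v^2
  coeff of dv: -12*u^3 + 26*u^2*v + 2*u^2 - 10*u*v^2 - 6*v^3 + 2*v
F^* omega = (36*u^3 - 36*u^2*v - 6*u^2 + 2*u*v^2 + 2*u*v + 2*v^3 + v^2) du + (-12*u^3 + 26*u^2*v + 2*u^2 - 10*u*v^2 - 6*v^3 + 2*v) dv.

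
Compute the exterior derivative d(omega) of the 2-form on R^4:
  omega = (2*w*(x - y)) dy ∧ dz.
d(omega) = (2*w) dx ∧ dy ∧ dz + (2*x - 2*y) dy ∧ dz ∧ dw

For a 2-form omega = sum_{i<j} g_{ij} dx_i ∧ dx_j, the exterior derivative is
  d(omega) = sum_{i<j} d(g_{ij}) ∧ dx_i ∧ dx_j = sum_{i<j, k} (∂g_{ij}/∂x_k) dx_k ∧ dx_i ∧ dx_j.
Expand each term, using dx_k ∧ dx_i ∧ dx_j = sgn(permutation) dx_{(a)} ∧ dx_{(b)} ∧ dx_{(c)} with (a < b < c) sorted:
  d(2*w*(x - y)) includes (∂/∂x)(2*w*(x - y)) dx = (2*w) dx, which multiplied by dy ∧ dz gives (2*w) dx ∧ dy ∧ dz
  d(2*w*(x - y)) includes (∂/∂w)(2*w*(x - y)) dw = (2*x - 2*y) dw, which multiplied by dy ∧ dz gives (2*x - 2*y) dy ∧ dz ∧ dw
Collecting like 3-forms: d(omega) = (2*w) dx ∧ dy ∧ dz + (2*x - 2*y) dy ∧ dz ∧ dw.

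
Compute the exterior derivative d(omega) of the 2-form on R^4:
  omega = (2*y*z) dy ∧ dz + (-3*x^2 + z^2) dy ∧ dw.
d(omega) = (-6*x) dx ∧ dy ∧ dw + (-2*z) dy ∧ dz ∧ dw

For a 2-form omega = sum_{i<j} g_{ij} dx_i ∧ dx_j, the exterior derivative is
  d(omega) = sum_{i<j} d(g_{ij}) ∧ dx_i ∧ dx_j = sum_{i<j, k} (∂g_{ij}/∂x_k) dx_k ∧ dx_i ∧ dx_j.
Expand each term, using dx_k ∧ dx_i ∧ dx_j = sgn(permutation) dx_{(a)} ∧ dx_{(b)} ∧ dx_{(c)} with (a < b < c) sorted:
  d(-3*x^2 + z^2) includes (∂/∂x)(-3*x^2 + z^2) dx = (-6*x) dx, which multiplied by dy ∧ dw gives (-6*x) dx ∧ dy ∧ dw
  d(-3*x^2 + z^2) includes (∂/∂z)(-3*x^2 + z^2) dz = (2*z) dz, which multiplied by dy ∧ dw gives (-2*z) dy ∧ dz ∧ dw
Collecting like 3-forms: d(omega) = (-6*x) dx ∧ dy ∧ dw + (-2*z) dy ∧ dz ∧ dw.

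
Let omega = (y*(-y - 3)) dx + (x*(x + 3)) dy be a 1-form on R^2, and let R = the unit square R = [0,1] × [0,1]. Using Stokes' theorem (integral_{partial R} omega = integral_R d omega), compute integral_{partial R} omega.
integral_(partial R) omega = 8

Stokes: integral_partial_R omega = integral_R d omega with d omega = (∂Q/∂x - ∂P/∂y) dx ∧ dy.
  ∂Q/∂x = 2*x + 3
  ∂P/∂y = -2*y - 3
  integrand = ∂Q/∂x - ∂P/∂y = 2*x + 2*y + 6.
Integrating over R: integral_0^1 integral_0^1 (2*x + 2*y + 6) dx dy = 8.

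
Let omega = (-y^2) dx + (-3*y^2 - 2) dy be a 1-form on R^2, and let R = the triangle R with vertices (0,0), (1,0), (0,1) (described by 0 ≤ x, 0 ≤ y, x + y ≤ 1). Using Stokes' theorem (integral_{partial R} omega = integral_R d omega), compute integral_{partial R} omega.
integral_(partial R) omega = 1/3

Stokes: integral_partial_R omega = integral_R d omega with d omega = (∂Q/∂x - ∂P/∂y) dx ∧ dy.
  ∂Q/∂x = 0
  ∂P/∂y = -2*y
  integrand = ∂Q/∂x - ∂P/∂y = 2*y.
Integrating over R: integral_0^1 integral_0^{1-x} (2*y) dy dx = 1/3.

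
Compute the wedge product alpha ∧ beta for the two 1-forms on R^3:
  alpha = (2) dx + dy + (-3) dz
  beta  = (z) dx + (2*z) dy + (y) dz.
alpha ∧ beta = (3*z) dx ∧ dy + (2*y + 3*z) dx ∧ dz + (y + 6*z) dy ∧ dz

Distribute the wedge, using dx_i ∧ dx_j = -dx_j ∧ dx_i and dx_i ∧ dx_i = 0. For each pair (i, j) with i < j, the coefficient of dx_i ∧ dx_j in alpha ∧ beta is (alpha_i * beta_j - alpha_j * beta_i). Collecting: alpha ∧ beta = (3*z) dx ∧ dy + (2*y + 3*z) dx ∧ dz + (y + 6*z) dy ∧ dz.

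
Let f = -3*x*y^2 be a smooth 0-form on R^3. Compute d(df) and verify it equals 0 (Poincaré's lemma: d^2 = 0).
d(df) = 0

Step 1: df = sum_i (∂f/∂x_i) dx_i = (-3*y^2) dx + (-6*x*y) dy + (0) dz.
Step 2: Apply d again. Using the 1-form formula, the coefficient of dx ∧ dy in d(df) is ∂^2 f/∂x ∂y - ∂^2 f/∂y ∂x = (-6*y) - (-6*y) = 0 (equality of mixed partials for smooth f).
Similarly for dx ∧ dz and dy ∧ dz — all coefficients vanish. So d(df) = 0.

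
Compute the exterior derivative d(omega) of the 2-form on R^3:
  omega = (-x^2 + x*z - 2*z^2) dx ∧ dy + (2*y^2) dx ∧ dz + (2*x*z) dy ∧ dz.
d(omega) = (x - 4*y - 2*z) dx ∧ dy ∧ dz

For a 2-form omega = sum_{i<j} g_{ij} dx_i ∧ dx_j, the exterior derivative is
  d(omega) = sum_{i<j} d(g_{ij}) ∧ dx_i ∧ dx_j = sum_{i<j, k} (∂g_{ij}/∂x_k) dx_k ∧ dx_i ∧ dx_j.
Expand each term, using dx_k ∧ dx_i ∧ dx_j = sgn(permutation) dx_{(a)} ∧ dx_{(b)} ∧ dx_{(c)} with (a < b < c) sorted:
  d(-x^2 + x*z - 2*z^2) includes (∂/∂z)(-x^2 + x*z - 2*z^2) dz = (x - 4*z) dz, which multiplied by dx ∧ dy gives (x - 4*z) dx ∧ dy ∧ dz
  d(2*y^2) includes (∂/∂y)(2*y^2) dy = (4*y) dy, which multiplied by dx ∧ dz gives (-4*y) dx ∧ dy ∧ dz
  d(2*x*z) includes (∂/∂x)(2*x*z) dx = (2*z) dx, which multiplied by dy ∧ dz gives (2*z) dx ∧ dy ∧ dz
Collecting like 3-forms: d(omega) = (x - 4*y - 2*z) dx ∧ dy ∧ dz.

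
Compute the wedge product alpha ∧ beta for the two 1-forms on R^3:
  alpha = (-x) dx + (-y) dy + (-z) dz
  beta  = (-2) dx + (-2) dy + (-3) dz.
alpha ∧ beta = (2*x - 2*y) dx ∧ dy + (3*x - 2*z) dx ∧ dz + (3*y - 2*z) dy ∧ dz

Distribute the wedge, using dx_i ∧ dx_j = -dx_j ∧ dx_i and dx_i ∧ dx_i = 0. For each pair (i, j) with i < j, the coefficient of dx_i ∧ dx_j in alpha ∧ beta is (alpha_i * beta_j - alpha_j * beta_i). Collecting: alpha ∧ beta = (2*x - 2*y) dx ∧ dy + (3*x - 2*z) dx ∧ dz + (3*y - 2*z) dy ∧ dz.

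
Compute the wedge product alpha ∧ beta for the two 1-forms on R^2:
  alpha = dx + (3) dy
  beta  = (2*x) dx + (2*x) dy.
alpha ∧ beta = (-4*x) dx ∧ dy

Distribute the wedge, using dx_i ∧ dx_j = -dx_j ∧ dx_i and dx_i ∧ dx_i = 0. For each pair (i, j) with i < j, the coefficient of dx_i ∧ dx_j in alpha ∧ beta is (alpha_i * beta_j - alpha_j * beta_i). Collecting: alpha ∧ beta = (-4*x) dx ∧ dy.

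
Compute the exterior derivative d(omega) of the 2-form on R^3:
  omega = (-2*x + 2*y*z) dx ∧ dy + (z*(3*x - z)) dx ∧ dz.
d(omega) = (2*y) dx ∧ dy ∧ dz

For a 2-form omega = sum_{i<j} g_{ij} dx_i ∧ dx_j, the exterior derivative is
  d(omega) = sum_{i<j} d(g_{ij}) ∧ dx_i ∧ dx_j = sum_{i<j, k} (∂g_{ij}/∂x_k) dx_k ∧ dx_i ∧ dx_j.
Expand each term, using dx_k ∧ dx_i ∧ dx_j = sgn(permutation) dx_{(a)} ∧ dx_{(b)} ∧ dx_{(c)} with (a < b < c) sorted:
  d(-2*x + 2*y*z) includes (∂/∂z)(-2*x + 2*y*z) dz = (2*y) dz, which multiplied by dx ∧ dy gives (2*y) dx ∧ dy ∧ dz
Collecting like 3-forms: d(omega) = (2*y) dx ∧ dy ∧ dz.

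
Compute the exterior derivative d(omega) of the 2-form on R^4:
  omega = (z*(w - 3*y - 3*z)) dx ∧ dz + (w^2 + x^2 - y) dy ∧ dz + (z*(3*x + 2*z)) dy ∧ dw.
d(omega) = (2*x + 3*z) dx ∧ dy ∧ dz + (z) dx ∧ dz ∧ dw + (2*w - 3*x - 4*z) dy ∧ dz ∧ dw + (3*z) dx ∧ dy ∧ dw

For a 2-form omega = sum_{i<j} g_{ij} dx_i ∧ dx_j, the exterior derivative is
  d(omega) = sum_{i<j} d(g_{ij}) ∧ dx_i ∧ dx_j = sum_{i<j, k} (∂g_{ij}/∂x_k) dx_k ∧ dx_i ∧ dx_j.
Expand each term, using dx_k ∧ dx_i ∧ dx_j = sgn(permutation) dx_{(a)} ∧ dx_{(b)} ∧ dx_{(c)} with (a < b < c) sorted:
  d(z*(w - 3*y - 3*z)) includes (∂/∂y)(z*(w - 3*y - 3*z)) dy = (-3*z) dy, which multiplied by dx ∧ dz gives (3*z) dx ∧ dy ∧ dz
  d(z*(w - 3*y - 3*z)) includes (∂/∂w)(z*(w - 3*y - 3*z)) dw = (z) dw, which multiplied by dx ∧ dz gives (z) dx ∧ dz ∧ dw
  d(w^2 + x^2 - y) includes (∂/∂x)(w^2 + x^2 - y) dx = (2*x) dx, which multiplied by dy ∧ dz gives (2*x) dx ∧ dy ∧ dz
  d(w^2 + x^2 - y) includes (∂/∂w)(w^2 + x^2 - y) dw = (2*w) dw, which multiplied by dy ∧ dz gives (2*w) dy ∧ dz ∧ dw
  d(z*(3*x + 2*z)) includes (∂/∂x)(z*(3*x + 2*z)) dx = (3*z) dx, which multiplied by dy ∧ dw gives (3*z) dx ∧ dy ∧ dw
  d(z*(3*x + 2*z)) includes (∂/∂z)(z*(3*x + 2*z)) dz = (3*x + 4*z) dz, which multiplied by dy ∧ dw gives (-3*x - 4*z) dy ∧ dz ∧ dw
Collecting like 3-forms: d(omega) = (2*x + 3*z) dx ∧ dy ∧ dz + (z) dx ∧ dz ∧ dw + (2*w - 3*x - 4*z) dy ∧ dz ∧ dw + (3*z) dx ∧ dy ∧ dw.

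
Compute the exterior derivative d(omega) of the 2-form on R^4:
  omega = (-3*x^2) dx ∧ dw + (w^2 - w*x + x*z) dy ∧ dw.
d(omega) = (-w + z) dx ∧ dy ∧ dw + (-x) dy ∧ dz ∧ dw

For a 2-form omega = sum_{i<j} g_{ij} dx_i ∧ dx_j, the exterior derivative is
  d(omega) = sum_{i<j} d(g_{ij}) ∧ dx_i ∧ dx_j = sum_{i<j, k} (∂g_{ij}/∂x_k) dx_k ∧ dx_i ∧ dx_j.
Expand each term, using dx_k ∧ dx_i ∧ dx_j = sgn(permutation) dx_{(a)} ∧ dx_{(b)} ∧ dx_{(c)} with (a < b < c) sorted:
  d(w^2 - w*x + x*z) includes (∂/∂x)(w^2 - w*x + x*z) dx = (-w + z) dx, which multiplied by dy ∧ dw gives (-w + z) dx ∧ dy ∧ dw
  d(w^2 - w*x + x*z) includes (∂/∂z)(w^2 - w*x + x*z) dz = (x) dz, which multiplied by dy ∧ dw gives (-x) dy ∧ dz ∧ dw
Collecting like 3-forms: d(omega) = (-w + z) dx ∧ dy ∧ dw + (-x) dy ∧ dz ∧ dw.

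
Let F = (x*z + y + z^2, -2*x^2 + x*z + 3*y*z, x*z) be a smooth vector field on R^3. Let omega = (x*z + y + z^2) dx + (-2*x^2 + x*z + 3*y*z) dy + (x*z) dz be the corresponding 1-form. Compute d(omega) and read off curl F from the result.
d(omega) = (-x - 3*y) dy ∧ dz + (x + z) dz ∧ dx + (-4*x + z - 1) dx ∧ dy; curl F = (-x - 3*y, x + z, -4*x + z - 1)

d omega = sum_{i<j} (∂f_j/∂x_i - ∂f_i/∂x_j) dx_i ∧ dx_j. Under the identification (dy ∧ dz, dz ∧ dx, dx ∧ dy) ↔ (e_x, e_y, e_z), the coefficients are exactly the components of curl F. Compute:
  ∂R/∂y - ∂Q/∂z = (0) - (x + 3*y) = -x - 3*y
  ∂P/∂z - ∂R/∂x = (x + 2*z) - (z) = x + z
  ∂Q/∂x - ∂P/∂y = (-4*x + z) - (1) = -4*x + z - 1.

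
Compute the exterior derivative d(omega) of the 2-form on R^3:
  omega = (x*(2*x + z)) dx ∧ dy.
d(omega) = (x) dx ∧ dy ∧ dz

For a 2-form omega = sum_{i<j} g_{ij} dx_i ∧ dx_j, the exterior derivative is
  d(omega) = sum_{i<j} d(g_{ij}) ∧ dx_i ∧ dx_j = sum_{i<j, k} (∂g_{ij}/∂x_k) dx_k ∧ dx_i ∧ dx_j.
Expand each term, using dx_k ∧ dx_i ∧ dx_j = sgn(permutation) dx_{(a)} ∧ dx_{(b)} ∧ dx_{(c)} with (a < b < c) sorted:
  d(x*(2*x + z)) includes (∂/∂z)(x*(2*x + z)) dz = (x) dz, which multiplied by dx ∧ dy gives (x) dx ∧ dy ∧ dz
Collecting like 3-forms: d(omega) = (x) dx ∧ dy ∧ dz.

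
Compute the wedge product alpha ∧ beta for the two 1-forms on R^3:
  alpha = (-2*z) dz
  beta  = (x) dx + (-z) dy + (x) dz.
alpha ∧ beta = (2*x*z) dx ∧ dz + (-2*z^2) dy ∧ dz

Distribute the wedge, using dx_i ∧ dx_j = -dx_j ∧ dx_i and dx_i ∧ dx_i = 0. For each pair (i, j) with i < j, the coefficient of dx_i ∧ dx_j in alpha ∧ beta is (alpha_i * beta_j - alpha_j * beta_i). Collecting: alpha ∧ beta = (2*x*z) dx ∧ dz + (-2*z^2) dy ∧ dz.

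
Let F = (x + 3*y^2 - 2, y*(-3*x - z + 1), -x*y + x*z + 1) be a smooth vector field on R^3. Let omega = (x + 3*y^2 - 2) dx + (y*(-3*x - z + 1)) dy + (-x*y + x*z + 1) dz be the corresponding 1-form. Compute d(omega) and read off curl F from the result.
d(omega) = (-x + y) dy ∧ dz + (y - z) dz ∧ dx + (-9*y) dx ∧ dy; curl F = (-x + y, y - z, -9*y)

d omega = sum_{i<j} (∂f_j/∂x_i - ∂f_i/∂x_j) dx_i ∧ dx_j. Under the identification (dy ∧ dz, dz ∧ dx, dx ∧ dy) ↔ (e_x, e_y, e_z), the coefficients are exactly the components of curl F. Compute:
  ∂R/∂y - ∂Q/∂z = (-x) - (-y) = -x + y
  ∂P/∂z - ∂R/∂x = (0) - (-y + z) = y - z
  ∂Q/∂x - ∂P/∂y = (-3*y) - (6*y) = -9*y.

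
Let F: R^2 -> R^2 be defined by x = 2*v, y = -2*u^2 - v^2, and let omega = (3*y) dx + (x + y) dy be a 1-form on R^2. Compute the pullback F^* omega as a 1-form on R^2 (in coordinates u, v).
F^* omega = (4*u*(2*u^2 + v^2 - 2*v)) du + (4*u^2*v - 12*u^2 + 2*v^3 - 10*v^2) dv

Using F^*(f dg) = (f ∘ F) d(g ∘ F), substitute each coordinate x_i by F_i(u, v) in f_i, and replace dx_i by d F_i = (∂F_i/∂u) du + (∂F_i/∂v) dv.
  For the x component: f_1(F) = -6*u^2 - 3*v^2; d F_1 = (0) du + (2) dv
  For the y component: f_2(F) = -2*u^2 - v^2 + 2*v; d F_2 = (-4*u) du + (-2*v) dv
Combining and collecting du, dv coefficients:
  coeff of du: 4*u*(2*u^2 + v^2 - 2*v)
  coeff of dv: 4*u^2*v - 12*u^2 + 2*v^3 - 10*v^2
F^* omega = (4*u*(2*u^2 + v^2 - 2*v)) du + (4*u^2*v - 12*u^2 + 2*v^3 - 10*v^2) dv.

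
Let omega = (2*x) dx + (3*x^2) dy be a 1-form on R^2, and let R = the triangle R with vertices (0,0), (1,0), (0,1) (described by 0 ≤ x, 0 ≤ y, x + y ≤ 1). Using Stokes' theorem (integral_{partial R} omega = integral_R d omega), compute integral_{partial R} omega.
integral_(partial R) omega = 1

Stokes: integral_partial_R omega = integral_R d omega with d omega = (∂Q/∂x - ∂P/∂y) dx ∧ dy.
  ∂Q/∂x = 6*x
  ∂P/∂y = 0
  integrand = ∂Q/∂x - ∂P/∂y = 6*x.
Integrating over R: integral_0^1 integral_0^{1-x} (6*x) dy dx = 1.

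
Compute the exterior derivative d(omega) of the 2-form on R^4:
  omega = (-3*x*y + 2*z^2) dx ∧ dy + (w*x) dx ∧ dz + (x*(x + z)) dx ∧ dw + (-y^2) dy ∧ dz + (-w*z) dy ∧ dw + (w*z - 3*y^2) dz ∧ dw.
d(omega) = (4*z) dx ∧ dy ∧ dz + (w - 6*y) dy ∧ dz ∧ dw

For a 2-form omega = sum_{i<j} g_{ij} dx_i ∧ dx_j, the exterior derivative is
  d(omega) = sum_{i<j} d(g_{ij}) ∧ dx_i ∧ dx_j = sum_{i<j, k} (∂g_{ij}/∂x_k) dx_k ∧ dx_i ∧ dx_j.
Expand each term, using dx_k ∧ dx_i ∧ dx_j = sgn(permutation) dx_{(a)} ∧ dx_{(b)} ∧ dx_{(c)} with (a < b < c) sorted:
  d(-3*x*y + 2*z^2) includes (∂/∂z)(-3*x*y + 2*z^2) dz = (4*z) dz, which multiplied by dx ∧ dy gives (4*z) dx ∧ dy ∧ dz
  d(w*x) includes (∂/∂w)(w*x) dw = (x) dw, which multiplied by dx ∧ dz gives (x) dx ∧ dz ∧ dw
  d(x*(x + z)) includes (∂/∂z)(x*(x + z)) dz = (x) dz, which multiplied by dx ∧ dw gives (-x) dx ∧ dz ∧ dw
  d(-w*z) includes (∂/∂z)(-w*z) dz = (-w) dz, which multiplied by dy ∧ dw gives (w) dy ∧ dz ∧ dw
  d(w*z - 3*y^2) includes (∂/∂y)(w*z - 3*y^2) dy = (-6*y) dy, which multiplied by dz ∧ dw gives (-6*y) dy ∧ dz ∧ dw
Collecting like 3-forms: d(omega) = (4*z) dx ∧ dy ∧ dz + (w - 6*y) dy ∧ dz ∧ dw.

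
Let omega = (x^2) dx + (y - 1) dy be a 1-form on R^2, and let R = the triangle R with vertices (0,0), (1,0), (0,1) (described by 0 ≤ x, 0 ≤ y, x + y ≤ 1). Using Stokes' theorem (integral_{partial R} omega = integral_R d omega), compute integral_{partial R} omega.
integral_(partial R) omega = 0

Stokes: integral_partial_R omega = integral_R d omega with d omega = (∂Q/∂x - ∂P/∂y) dx ∧ dy.
  ∂Q/∂x = 0
  ∂P/∂y = 0
  integrand = ∂Q/∂x - ∂P/∂y = 0.
Integrating over R: integral_0^1 integral_0^{1-x} (0) dy dx = 0.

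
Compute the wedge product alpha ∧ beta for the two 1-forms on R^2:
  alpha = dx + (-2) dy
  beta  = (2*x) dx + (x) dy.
alpha ∧ beta = (5*x) dx ∧ dy

Distribute the wedge, using dx_i ∧ dx_j = -dx_j ∧ dx_i and dx_i ∧ dx_i = 0. For each pair (i, j) with i < j, the coefficient of dx_i ∧ dx_j in alpha ∧ beta is (alpha_i * beta_j - alpha_j * beta_i). Collecting: alpha ∧ beta = (5*x) dx ∧ dy.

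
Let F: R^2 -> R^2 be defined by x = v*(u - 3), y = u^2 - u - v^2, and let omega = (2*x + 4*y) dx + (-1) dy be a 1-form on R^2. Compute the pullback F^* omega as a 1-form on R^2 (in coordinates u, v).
F^* omega = (4*u^2*v + 2*u*v^2 - 4*u*v - 2*u - 4*v^3 - 6*v^2 + 1) du + (4*u^3 + 2*u^2*v - 16*u^2 - 4*u*v^2 - 12*u*v + 12*u + 12*v^2 + 20*v) dv

Using F^*(f dg) = (f ∘ F) d(g ∘ F), substitute each coordinate x_i by F_i(u, v) in f_i, and replace dx_i by d F_i = (∂F_i/∂u) du + (∂F_i/∂v) dv.
  For the x component: f_1(F) = 4*u^2 + 2*u*v - 4*u - 4*v^2 - 6*v; d F_1 = (v) du + (u - 3) dv
  For the y component: f_2(F) = -1; d F_2 = (2*u - 1) du + (-2*v) dv
Combining and collecting du, dv coefficients:
  coeff of du: 4*u^2*v + 2*u*v^2 - 4*u*v - 2*u - 4*v^3 - 6*v^2 + 1
  coeff of dv: 4*u^3 + 2*u^2*v - 16*u^2 - 4*u*v^2 - 12*u*v + 12*u + 12*v^2 + 20*v
F^* omega = (4*u^2*v + 2*u*v^2 - 4*u*v - 2*u - 4*v^3 - 6*v^2 + 1) du + (4*u^3 + 2*u^2*v - 16*u^2 - 4*u*v^2 - 12*u*v + 12*u + 12*v^2 + 20*v) dv.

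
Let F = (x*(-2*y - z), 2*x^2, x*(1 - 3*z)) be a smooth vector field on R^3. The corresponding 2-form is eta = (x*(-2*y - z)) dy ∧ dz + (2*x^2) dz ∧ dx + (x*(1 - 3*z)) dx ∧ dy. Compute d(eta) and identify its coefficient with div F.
d(eta) = (-3*x - 2*y - z) dx ∧ dy ∧ dz; div F = -3*x - 2*y - z

For a 2-form in R^3 of the form above, applying d gives a 3-form with coefficient ∂P/∂x + ∂Q/∂y + ∂R/∂z:
  ∂P/∂x = -2*y - z
  ∂Q/∂y = 0
  ∂R/∂z = -3*x
Sum = -3*x - 2*y - z, which is exactly div F.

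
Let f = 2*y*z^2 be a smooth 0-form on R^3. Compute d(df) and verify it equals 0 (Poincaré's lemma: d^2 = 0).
d(df) = 0

Step 1: df = sum_i (∂f/∂x_i) dx_i = (0) dx + (2*z^2) dy + (4*y*z) dz.
Step 2: Apply d again. Using the 1-form formula, the coefficient of dx ∧ dy in d(df) is ∂^2 f/∂x ∂y - ∂^2 f/∂y ∂x = (0) - (0) = 0 (equality of mixed partials for smooth f).
Similarly for dx ∧ dz and dy ∧ dz — all coefficients vanish. So d(df) = 0.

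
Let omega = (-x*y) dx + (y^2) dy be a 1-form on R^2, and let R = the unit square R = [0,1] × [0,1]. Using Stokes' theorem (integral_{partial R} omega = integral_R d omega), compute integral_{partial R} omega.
integral_(partial R) omega = 1/2

Stokes: integral_partial_R omega = integral_R d omega with d omega = (∂Q/∂x - ∂P/∂y) dx ∧ dy.
  ∂Q/∂x = 0
  ∂P/∂y = -x
  integrand = ∂Q/∂x - ∂P/∂y = x.
Integrating over R: integral_0^1 integral_0^1 (x) dx dy = 1/2.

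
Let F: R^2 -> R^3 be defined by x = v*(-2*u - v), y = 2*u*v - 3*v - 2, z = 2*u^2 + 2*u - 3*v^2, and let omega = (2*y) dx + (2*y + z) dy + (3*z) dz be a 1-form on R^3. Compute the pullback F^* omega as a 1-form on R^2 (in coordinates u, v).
F^* omega = (24*u^3 + 4*u^2*v + 36*u^2 - 36*u*v^2 + 4*u*v + 12*u - 6*v^3 - 18*v^2) du + (4*u^3 - 36*u^2*v - 2*u^2 - 14*u*v^2 - 48*u*v - 6*u + 54*v^3 + 21*v^2 + 26*v + 12) dv

Using F^*(f dg) = (f ∘ F) d(g ∘ F), substitute each coordinate x_i by F_i(u, v) in f_i, and replace dx_i by d F_i = (∂F_i/∂u) du + (∂F_i/∂v) dv.
  For the x component: f_1(F) = 4*u*v - 6*v - 4; d F_1 = (-2*v) du + (-2*u - 2*v) dv
  For the y component: f_2(F) = 2*u^2 + 4*u*v + 2*u - 3*v^2 - 6*v - 4; d F_2 = (2*v) du + (2*u - 3) dv
  For the z component: f_3(F) = 6*u^2 + 6*u - 9*v^2; d F_3 = (4*u + 2) du + (-6*v) dv
Combining and collecting du, dv coefficients:
  coeff of du: 24*u^3 + 4*u^2*v + 36*u^2 - 36*u*v^2 + 4*u*v + 12*u - 6*v^3 - 18*v^2
  coeff of dv: 4*u^3 - 36*u^2*v - 2*u^2 - 14*u*v^2 - 48*u*v - 6*u + 54*v^3 + 21*v^2 + 26*v + 12
F^* omega = (24*u^3 + 4*u^2*v + 36*u^2 - 36*u*v^2 + 4*u*v + 12*u - 6*v^3 - 18*v^2) du + (4*u^3 - 36*u^2*v - 2*u^2 - 14*u*v^2 - 48*u*v - 6*u + 54*v^3 + 21*v^2 + 26*v + 12) dv.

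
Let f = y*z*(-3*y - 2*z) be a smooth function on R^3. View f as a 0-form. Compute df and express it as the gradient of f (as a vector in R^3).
df = (0) dx + (2*z*(-3*y - z)) dy + (y*(-3*y - 4*z)) dz; grad f = (0, 2*z*(-3*y - z), y*(-3*y - 4*z))

For a 0-form f, d f = (∂f/∂x) dx + (∂f/∂y) dy + (∂f/∂z) dz. The components of the vector representation are exactly the entries of grad f in Cartesian coordinates:
  ∂f/∂x = 0
  ∂f/∂y = 2*z*(-3*y - z)
  ∂f/∂z = y*(-3*y - 4*z).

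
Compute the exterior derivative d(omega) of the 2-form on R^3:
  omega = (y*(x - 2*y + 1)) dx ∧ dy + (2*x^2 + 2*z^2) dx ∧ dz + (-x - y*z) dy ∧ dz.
d(omega) = (-1) dx ∧ dy ∧ dz

For a 2-form omega = sum_{i<j} g_{ij} dx_i ∧ dx_j, the exterior derivative is
  d(omega) = sum_{i<j} d(g_{ij}) ∧ dx_i ∧ dx_j = sum_{i<j, k} (∂g_{ij}/∂x_k) dx_k ∧ dx_i ∧ dx_j.
Expand each term, using dx_k ∧ dx_i ∧ dx_j = sgn(permutation) dx_{(a)} ∧ dx_{(b)} ∧ dx_{(c)} with (a < b < c) sorted:
  d(-x - y*z) includes (∂/∂x)(-x - y*z) dx = (-1) dx, which multiplied by dy ∧ dz gives (-1) dx ∧ dy ∧ dz
Collecting like 3-forms: d(omega) = (-1) dx ∧ dy ∧ dz.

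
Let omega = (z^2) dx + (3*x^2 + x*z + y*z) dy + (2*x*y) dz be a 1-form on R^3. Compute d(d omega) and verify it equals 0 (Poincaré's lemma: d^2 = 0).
d(d omega) = 0

Step 1: d omega = sum_{i<j} (∂f_j/∂x_i - ∂f_i/∂x_j) dx_i ∧ dx_j:
  coeff of dx ∧ dy: 6*x + z
  coeff of dx ∧ dz: 2*y - 2*z
  coeff of dy ∧ dz: x - y
Step 2: Apply d again to each 2-form coefficient. The only possible 3-form in R^3 is dx ∧ dy ∧ dz, with coefficient
  ∂(coeff of dy∧dz)/∂x - ∂(coeff of dx∧dz)/∂y + ∂(coeff of dx∧dy)/∂z
  = ∂/∂x (x - y) - ∂/∂y (2*y - 2*z) + ∂/∂z (6*x + z).
Each of these terms simplifies to sums of mixed partials that cancel in pairs. The result is 0 (by equality of mixed partials for smooth functions — Schwarz / Clairaut).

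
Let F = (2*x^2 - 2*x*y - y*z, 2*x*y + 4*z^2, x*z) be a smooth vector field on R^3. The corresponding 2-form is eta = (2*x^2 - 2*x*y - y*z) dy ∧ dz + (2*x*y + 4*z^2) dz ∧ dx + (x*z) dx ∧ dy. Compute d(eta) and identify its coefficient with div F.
d(eta) = (7*x - 2*y) dx ∧ dy ∧ dz; div F = 7*x - 2*y

For a 2-form in R^3 of the form above, applying d gives a 3-form with coefficient ∂P/∂x + ∂Q/∂y + ∂R/∂z:
  ∂P/∂x = 4*x - 2*y
  ∂Q/∂y = 2*x
  ∂R/∂z = x
Sum = 7*x - 2*y, which is exactly div F.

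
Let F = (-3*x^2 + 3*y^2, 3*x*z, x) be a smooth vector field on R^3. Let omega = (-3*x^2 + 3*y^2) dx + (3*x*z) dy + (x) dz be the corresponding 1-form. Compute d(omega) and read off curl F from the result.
d(omega) = (-3*x) dy ∧ dz + (-1) dz ∧ dx + (-6*y + 3*z) dx ∧ dy; curl F = (-3*x, -1, -6*y + 3*z)

d omega = sum_{i<j} (∂f_j/∂x_i - ∂f_i/∂x_j) dx_i ∧ dx_j. Under the identification (dy ∧ dz, dz ∧ dx, dx ∧ dy) ↔ (e_x, e_y, e_z), the coefficients are exactly the components of curl F. Compute:
  ∂R/∂y - ∂Q/∂z = (0) - (3*x) = -3*x
  ∂P/∂z - ∂R/∂x = (0) - (1) = -1
  ∂Q/∂x - ∂P/∂y = (3*z) - (6*y) = -6*y + 3*z.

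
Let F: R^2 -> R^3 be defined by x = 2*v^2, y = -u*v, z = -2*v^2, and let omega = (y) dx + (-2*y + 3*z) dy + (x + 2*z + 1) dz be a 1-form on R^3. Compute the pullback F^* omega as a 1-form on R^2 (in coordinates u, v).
F^* omega = (2*v^2*(-u + 3*v)) du + (2*v*(-u^2 + u*v + 4*v^2 - 2)) dv

Using F^*(f dg) = (f ∘ F) d(g ∘ F), substitute each coordinate x_i by F_i(u, v) in f_i, and replace dx_i by d F_i = (∂F_i/∂u) du + (∂F_i/∂v) dv.
  For the x component: f_1(F) = -u*v; d F_1 = (0) du + (4*v) dv
  For the y component: f_2(F) = 2*v*(u - 3*v); d F_2 = (-v) du + (-u) dv
  For the z component: f_3(F) = 1 - 2*v^2; d F_3 = (0) du + (-4*v) dv
Combining and collecting du, dv coefficients:
  coeff of du: 2*v^2*(-u + 3*v)
  coeff of dv: 2*v*(-u^2 + u*v + 4*v^2 - 2)
F^* omega = (2*v^2*(-u + 3*v)) du + (2*v*(-u^2 + u*v + 4*v^2 - 2)) dv.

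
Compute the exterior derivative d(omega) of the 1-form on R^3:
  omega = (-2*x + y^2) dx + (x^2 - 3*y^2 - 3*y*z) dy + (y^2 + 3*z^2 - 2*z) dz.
d(omega) = (2*x - 2*y) dx ∧ dy + (5*y) dy ∧ dz

For a 1-form omega = sum_i f_i dx_i, the exterior derivative is
  d(omega) = sum_{i < j} (∂f_j/∂x_i - ∂f_i/∂x_j) dx_i ∧ dx_j.
  coefficient of dx ∧ dy: ∂f_2/∂x - ∂f_1/∂y = ∂(x^2 - 3*y^2 - 3*y*z)/∂x - ∂(-2*x + y^2)/∂y = 2*x - 2*y
  coefficient of dy ∧ dz: ∂f_3/∂y - ∂f_2/∂z = ∂(y^2 + 3*z^2 - 2*z)/∂y - ∂(x^2 - 3*y^2 - 3*y*z)/∂z = 5*y
Assembling: d(omega) = (2*x - 2*y) dx ∧ dy + (5*y) dy ∧ dz.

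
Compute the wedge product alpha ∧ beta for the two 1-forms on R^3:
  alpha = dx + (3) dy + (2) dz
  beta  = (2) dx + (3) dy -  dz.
alpha ∧ beta = (-3) dx ∧ dy + (-5) dx ∧ dz + (-9) dy ∧ dz

Distribute the wedge, using dx_i ∧ dx_j = -dx_j ∧ dx_i and dx_i ∧ dx_i = 0. For each pair (i, j) with i < j, the coefficient of dx_i ∧ dx_j in alpha ∧ beta is (alpha_i * beta_j - alpha_j * beta_i). Collecting: alpha ∧ beta = (-3) dx ∧ dy + (-5) dx ∧ dz + (-9) dy ∧ dz.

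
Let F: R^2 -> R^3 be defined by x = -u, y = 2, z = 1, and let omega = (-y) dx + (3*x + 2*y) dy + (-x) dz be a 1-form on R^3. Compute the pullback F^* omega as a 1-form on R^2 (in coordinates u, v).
F^* omega = (2) du

Using F^*(f dg) = (f ∘ F) d(g ∘ F), substitute each coordinate x_i by F_i(u, v) in f_i, and replace dx_i by d F_i = (∂F_i/∂u) du + (∂F_i/∂v) dv.
  For the x component: f_1(F) = -2; d F_1 = (-1) du + (0) dv
  For the y component: f_2(F) = 4 - 3*u; d F_2 = (0) du + (0) dv
  For the z component: f_3(F) = u; d F_3 = (0) du + (0) dv
Combining and collecting du, dv coefficients:
  coeff of du: 2
  coeff of dv: 0
F^* omega = (2) du.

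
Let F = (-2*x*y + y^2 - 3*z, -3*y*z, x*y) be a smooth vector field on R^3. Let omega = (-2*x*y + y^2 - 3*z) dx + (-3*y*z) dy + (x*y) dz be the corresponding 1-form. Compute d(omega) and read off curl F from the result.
d(omega) = (x + 3*y) dy ∧ dz + (-y - 3) dz ∧ dx + (2*x - 2*y) dx ∧ dy; curl F = (x + 3*y, -y - 3, 2*x - 2*y)

d omega = sum_{i<j} (∂f_j/∂x_i - ∂f_i/∂x_j) dx_i ∧ dx_j. Under the identification (dy ∧ dz, dz ∧ dx, dx ∧ dy) ↔ (e_x, e_y, e_z), the coefficients are exactly the components of curl F. Compute:
  ∂R/∂y - ∂Q/∂z = (x) - (-3*y) = x + 3*y
  ∂P/∂z - ∂R/∂x = (-3) - (y) = -y - 3
  ∂Q/∂x - ∂P/∂y = (0) - (-2*x + 2*y) = 2*x - 2*y.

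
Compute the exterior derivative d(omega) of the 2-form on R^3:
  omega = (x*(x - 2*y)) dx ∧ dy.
d(omega) = 0

For a 2-form omega = sum_{i<j} g_{ij} dx_i ∧ dx_j, the exterior derivative is
  d(omega) = sum_{i<j} d(g_{ij}) ∧ dx_i ∧ dx_j = sum_{i<j, k} (∂g_{ij}/∂x_k) dx_k ∧ dx_i ∧ dx_j.
Expand each term, using dx_k ∧ dx_i ∧ dx_j = sgn(permutation) dx_{(a)} ∧ dx_{(b)} ∧ dx_{(c)} with (a < b < c) sorted:

Collecting like 3-forms: d(omega) = 0.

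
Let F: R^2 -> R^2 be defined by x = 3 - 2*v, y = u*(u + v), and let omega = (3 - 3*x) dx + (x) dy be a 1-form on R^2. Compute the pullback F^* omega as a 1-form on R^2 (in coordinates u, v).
F^* omega = (-4*u*v + 6*u - 2*v^2 + 3*v) du + (-2*u*v + 3*u - 12*v + 12) dv

Using F^*(f dg) = (f ∘ F) d(g ∘ F), substitute each coordinate x_i by F_i(u, v) in f_i, and replace dx_i by d F_i = (∂F_i/∂u) du + (∂F_i/∂v) dv.
  For the x component: f_1(F) = 6*v - 6; d F_1 = (0) du + (-2) dv
  For the y component: f_2(F) = 3 - 2*v; d F_2 = (2*u + v) du + (u) dv
Combining and collecting du, dv coefficients:
  coeff of du: -4*u*v + 6*u - 2*v^2 + 3*v
  coeff of dv: -2*u*v + 3*u - 12*v + 12
F^* omega = (-4*u*v + 6*u - 2*v^2 + 3*v) du + (-2*u*v + 3*u - 12*v + 12) dv.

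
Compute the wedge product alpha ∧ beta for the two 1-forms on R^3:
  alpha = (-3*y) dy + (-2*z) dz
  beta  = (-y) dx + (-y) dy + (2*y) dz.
alpha ∧ beta = (-3*y^2) dx ∧ dy + (-2*y*(3*y + z)) dy ∧ dz + (-2*y*z) dx ∧ dz

Distribute the wedge, using dx_i ∧ dx_j = -dx_j ∧ dx_i and dx_i ∧ dx_i = 0. For each pair (i, j) with i < j, the coefficient of dx_i ∧ dx_j in alpha ∧ beta is (alpha_i * beta_j - alpha_j * beta_i). Collecting: alpha ∧ beta = (-3*y^2) dx ∧ dy + (-2*y*(3*y + z)) dy ∧ dz + (-2*y*z) dx ∧ dz.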